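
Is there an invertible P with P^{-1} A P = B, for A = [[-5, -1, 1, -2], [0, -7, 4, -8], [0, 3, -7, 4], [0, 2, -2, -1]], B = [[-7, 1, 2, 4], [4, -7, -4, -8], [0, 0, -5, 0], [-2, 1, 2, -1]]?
No.

Both have characteristic polynomial (x + 5)^4, but the minimal polynomial of A is (x + 5)^3 while the minimal polynomial of B is (x + 5)^2. The minimal polynomial is a similarity invariant, so A and B are not similar.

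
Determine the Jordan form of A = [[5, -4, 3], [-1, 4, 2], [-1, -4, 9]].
The characteristic polynomial is det(xI - A) = (x - 6)^3, so the eigenvalues are 6 (algebraic multiplicity 3).

For λ = 6: rank(A - 6I) = 2, rank((A - 6I)^2) = 1, rank((A - 6I)^3) = 0. The eigenspace has dimension 3 - 2 = 1, so there is 1 Jordan block; the rank sequence gives block sizes [3].

Assembling the blocks gives the Jordan form J above.

J = [[6, 1, 0], [0, 6, 1], [0, 0, 6]]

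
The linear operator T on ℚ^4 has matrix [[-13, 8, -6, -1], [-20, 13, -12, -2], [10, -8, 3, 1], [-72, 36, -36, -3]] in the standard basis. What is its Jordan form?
The characteristic polynomial is det(xI - A) = (x - 3)^2(x + 3)^2, so the eigenvalues are -3 (algebraic multiplicity 2), 3 (algebraic multiplicity 2).

For λ = -3: rank(A + 3I) = 2. The eigenspace has dimension 4 - 2 = 2, so there are 2 Jordan blocks; the rank sequence gives block sizes [1, 1].

For λ = 3: rank(A - 3I) = 3, rank((A - 3I)^2) = 2. The eigenspace has dimension 4 - 3 = 1, so there is 1 Jordan block; the rank sequence gives block sizes [2].

Assembling the blocks gives the Jordan form J above.

J = [[-3, 0, 0, 0], [0, -3, 0, 0], [0, 0, 3, 1], [0, 0, 0, 3]]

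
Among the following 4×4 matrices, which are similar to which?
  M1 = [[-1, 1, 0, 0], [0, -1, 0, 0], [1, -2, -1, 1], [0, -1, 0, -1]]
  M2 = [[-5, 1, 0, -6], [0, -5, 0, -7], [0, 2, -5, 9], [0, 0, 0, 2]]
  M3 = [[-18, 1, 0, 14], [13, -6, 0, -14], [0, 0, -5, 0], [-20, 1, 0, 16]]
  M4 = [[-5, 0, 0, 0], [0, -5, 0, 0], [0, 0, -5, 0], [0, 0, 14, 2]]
3 classes: {M1}, {M2, M3}, {M4}

Characteristic polynomials: χ_{M1} = (x + 1)^4, χ_{M2} = (x - 2)(x + 5)^3, χ_{M3} = (x - 2)(x + 5)^3, χ_{M4} = (x - 2)(x + 5)^3.

{M1}: invariant factors (x + 1)^2, (x + 1)^2.

{M2, M3}: invariant factors x + 5, (x - 2)(x + 5)^2.

{M4}: invariant factors x + 5, x + 5, (x - 2)(x + 5).

Matrices are similar if and only if their invariant-factor lists agree; the partition into similarity classes is {M1}, {M2, M3}, {M4}.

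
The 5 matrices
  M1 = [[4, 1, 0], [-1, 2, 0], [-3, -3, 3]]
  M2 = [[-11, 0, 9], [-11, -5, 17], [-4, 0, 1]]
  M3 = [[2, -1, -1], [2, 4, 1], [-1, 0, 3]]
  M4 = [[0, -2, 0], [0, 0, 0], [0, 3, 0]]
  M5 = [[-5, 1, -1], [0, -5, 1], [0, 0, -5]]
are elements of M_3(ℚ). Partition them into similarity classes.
4 classes: {M1}, {M2, M5}, {M3}, {M4}

Characteristic polynomials: χ_{M1} = (x - 3)^3, χ_{M2} = (x + 5)^3, χ_{M3} = (x - 3)^3, χ_{M4} = x^3, χ_{M5} = (x + 5)^3.

{M1}: invariant factors x - 3, (x - 3)^2.

{M2, M5}: invariant factors (x + 5)^3.

{M3}: invariant factors (x - 3)^3.

{M4}: invariant factors x, x^2.

Matrices are similar if and only if their invariant-factor lists agree; the partition into similarity classes is {M1}, {M2, M5}, {M3}, {M4}.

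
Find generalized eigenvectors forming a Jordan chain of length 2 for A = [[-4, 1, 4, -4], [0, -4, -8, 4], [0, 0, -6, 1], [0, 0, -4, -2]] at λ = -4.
v_1 = [[-3, 1, 0, 0]]^T, v_2 = [[1, 0, 0, 0]]^T

We seek v_1 ∈ ker((A + 4I)^2) \ ker(A + 4I), then set v_{i+1} = (A + 4I) v_i.

One such chain is v_1 = [[-3, 1, 0, 0]]^T, v_2 = [[1, 0, 0, 0]]^T. Check: (A + 4I) v_2 = [[0, 0, 0, 0]]^T = 0.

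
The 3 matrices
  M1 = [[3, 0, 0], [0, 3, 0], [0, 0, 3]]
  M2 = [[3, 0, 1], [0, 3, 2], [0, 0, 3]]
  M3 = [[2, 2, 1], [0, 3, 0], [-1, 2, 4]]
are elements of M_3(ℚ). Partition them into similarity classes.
Characteristic polynomials: χ_{M1} = (x - 3)^3, χ_{M2} = (x - 3)^3, χ_{M3} = (x - 3)^3.

{M1}: invariant factors x - 3, x - 3, x - 3.

{M2, M3}: invariant factors x - 3, (x - 3)^2.

Matrices are similar if and only if their invariant-factor lists agree; the partition into similarity classes is {M1}, {M2, M3}.

2 classes: {M1}, {M2, M3}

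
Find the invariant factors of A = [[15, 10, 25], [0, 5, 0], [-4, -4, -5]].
The Jordan structure of A has elementary divisors (x - 5)^2, (x - 5). Arranging the block sizes at each eigenvalue in decreasing order and taking row products gives the invariant factors.

Invariant factors (smallest first, each dividing the next): x - 5, (x - 5)^2.

Check: the last factor (x - 5)^2 is the minimal polynomial, and the product (x - 5)^3 is the characteristic polynomial.

x - 5, (x - 5)^2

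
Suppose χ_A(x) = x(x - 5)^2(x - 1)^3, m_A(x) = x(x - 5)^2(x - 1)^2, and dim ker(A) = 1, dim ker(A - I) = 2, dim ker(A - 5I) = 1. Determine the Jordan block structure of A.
Jordan blocks: (0, 1), (1, 2), (1, 1), (5, 2)

λ = 0: algebraic multiplicity 1 (exponent in χ_A), largest block size 1 (exponent in m_A), 1 block (geometric multiplicity). This forces block sizes [1].
λ = 1: algebraic multiplicity 3 (exponent in χ_A), largest block size 2 (exponent in m_A), 2 blocks (geometric multiplicity). These force block sizes [2, 1].
λ = 5: algebraic multiplicity 2 (exponent in χ_A), largest block size 2 (exponent in m_A), 1 block (geometric multiplicity). This forces block sizes [2].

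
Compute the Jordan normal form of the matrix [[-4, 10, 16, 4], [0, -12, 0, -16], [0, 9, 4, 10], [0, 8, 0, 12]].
J = [[-4, 0, 0, 0], [0, -4, 0, 0], [0, 0, 4, 1], [0, 0, 0, 4]]

The characteristic polynomial is det(xI - A) = (x - 4)^2(x + 4)^2, so the eigenvalues are -4 (algebraic multiplicity 2), 4 (algebraic multiplicity 2).

For λ = -4: rank(A + 4I) = 2. The eigenspace has dimension 4 - 2 = 2, so there are 2 Jordan blocks; the rank sequence gives block sizes [1, 1].

For λ = 4: rank(A - 4I) = 3, rank((A - 4I)^2) = 2. The eigenspace has dimension 4 - 3 = 1, so there is 1 Jordan block; the rank sequence gives block sizes [2].

Assembling the blocks gives the Jordan form J above.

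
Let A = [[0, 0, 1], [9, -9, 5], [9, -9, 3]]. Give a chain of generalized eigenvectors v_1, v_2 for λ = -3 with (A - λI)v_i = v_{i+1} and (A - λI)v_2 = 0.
v_1 = [[0, 1, 1]]^T, v_2 = [[1, -1, -3]]^T

We seek v_1 ∈ ker((A + 3I)^2) \ ker(A + 3I), then set v_{i+1} = (A + 3I) v_i.

One such chain is v_1 = [[0, 1, 1]]^T, v_2 = [[1, -1, -3]]^T. Check: (A + 3I) v_2 = [[0, 0, 0]]^T = 0.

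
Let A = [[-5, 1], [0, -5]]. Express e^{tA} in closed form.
e^{tA} = [[e^{-5*t}, t*e^{-5*t}], [0, e^{-5*t}]]

A has Jordan form J = [[-5, 1], [0, -5]] with A = PJP^{-1}, so e^{tA} = P e^{tJ} P^{-1}.

For a Jordan block J_k(λ), e^{tJ_k(λ)} = e^{λt} · (I + tN + t^2 N^2/2! + ... + t^{k-1} N^{k-1}/(k-1)!) where N is the nilpotent superdiagonal part.

Assembling the blocks and conjugating back gives the entries of e^{tA} as shown above.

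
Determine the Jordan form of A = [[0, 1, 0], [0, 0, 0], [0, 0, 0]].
The characteristic polynomial is det(xI - A) = x^3, so the eigenvalues are 0 (algebraic multiplicity 3).

For λ = 0: rank(A) = 1, rank(A^2) = 0. The eigenspace has dimension 3 - 1 = 2, so there are 2 Jordan blocks; the rank sequence gives block sizes [2, 1].

Assembling the blocks gives the Jordan form J above.

J = [[0, 1, 0], [0, 0, 0], [0, 0, 0]]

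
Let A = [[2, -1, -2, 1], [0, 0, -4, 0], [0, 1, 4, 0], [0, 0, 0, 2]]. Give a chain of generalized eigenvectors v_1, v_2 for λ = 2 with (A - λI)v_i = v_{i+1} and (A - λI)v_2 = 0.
We seek v_1 ∈ ker((A - 2I)^2) \ ker(A - 2I), then set v_{i+1} = (A - 2I) v_i.

One such chain is v_1 = [[0, 1, 0, 0]]^T, v_2 = [[-1, -2, 1, 0]]^T. Check: (A - 2I) v_2 = [[0, 0, 0, 0]]^T = 0.

v_1 = [[0, 1, 0, 0]]^T, v_2 = [[-1, -2, 1, 0]]^T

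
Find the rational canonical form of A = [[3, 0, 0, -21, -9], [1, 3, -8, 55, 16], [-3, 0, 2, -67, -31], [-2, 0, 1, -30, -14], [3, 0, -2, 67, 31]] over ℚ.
The invariant factors of A (the non-unit diagonal entries of the Smith normal form of xI - A over ℚ[x]) are x(x - 3), x(x - 3)^2, each dividing the next. The characteristic polynomial is their product, x^2(x - 3)^3.

The rational canonical form is the block-diagonal matrix of companion matrices C(f_i):
R = [[0, 0, 0, 0, 0], [1, 3, 0, 0, 0], [0, 0, 0, 0, 0], [0, 0, 1, 0, -9], [0, 0, 0, 1, 6]].

R = [[0, 0, 0, 0, 0], [1, 3, 0, 0, 0], [0, 0, 0, 0, 0], [0, 0, 1, 0, -9], [0, 0, 0, 1, 6]]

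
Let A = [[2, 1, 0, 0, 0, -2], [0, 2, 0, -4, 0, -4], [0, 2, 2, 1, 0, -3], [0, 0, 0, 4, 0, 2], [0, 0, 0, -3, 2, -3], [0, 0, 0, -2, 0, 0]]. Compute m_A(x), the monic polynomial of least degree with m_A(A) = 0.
m_A(x) = (x - 2)^2

The characteristic polynomial factors as (x - 2)^6. The minimal polynomial is ∏(x - λ)^{k_λ} where k_λ is the size of the largest Jordan block at λ.

For λ = 2: rank(A - 2I) = 2, and the largest Jordan block has size 2 (the smallest k with rank((A - 2I)^k) = rank((A - 2I)^(k+1))).

So m_A(x) = (x - 2)^2.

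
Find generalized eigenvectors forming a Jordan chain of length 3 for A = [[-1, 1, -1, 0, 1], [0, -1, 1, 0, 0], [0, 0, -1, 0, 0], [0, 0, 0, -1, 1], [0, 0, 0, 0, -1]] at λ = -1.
We seek v_1 ∈ ker((A + I)^3) \ ker((A + I)^2), then set v_{i+1} = (A + I) v_i.

One such chain is v_1 = [[2, 0, 1, 1, 0]]^T, v_2 = [[-1, 1, 0, 0, 0]]^T, v_3 = [[1, 0, 0, 0, 0]]^T. Check: (A + I) v_3 = [[0, 0, 0, 0, 0]]^T = 0.

v_1 = [[2, 0, 1, 1, 0]]^T, v_2 = [[-1, 1, 0, 0, 0]]^T, v_3 = [[1, 0, 0, 0, 0]]^T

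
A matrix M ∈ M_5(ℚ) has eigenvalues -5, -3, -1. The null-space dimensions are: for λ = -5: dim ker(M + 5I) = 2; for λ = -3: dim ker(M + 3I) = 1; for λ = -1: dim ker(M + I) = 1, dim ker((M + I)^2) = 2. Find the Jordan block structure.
λ = -5: successive nullity increments [2] count blocks of size ≥ k; block sizes are [1, 1].
λ = -3: successive nullity increments [1] count blocks of size ≥ k; block sizes are [1].
λ = -1: successive nullity increments [1, 1] count blocks of size ≥ k; block sizes are [2].

Jordan blocks: (-5, 1), (-5, 1), (-3, 1), (-1, 2)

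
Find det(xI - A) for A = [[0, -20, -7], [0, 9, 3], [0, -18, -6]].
χ_A(x) = x^2(x - 3)

xI - A = [[x, 20, 7], [0, x - 9, -3], [0, 18, x + 6]].

Expanding det(xI - A) along the first row:
det(xI - A) = + (x)·det([[x - 9, -3], [18, x + 6]]) - (20)·det([[0, -3], [0, x + 6]]) + (7)·det([[0, x - 9], [0, 18]]).

Evaluating gives χ_A(x) = x^3 - 3x^2 = x^2(x - 3).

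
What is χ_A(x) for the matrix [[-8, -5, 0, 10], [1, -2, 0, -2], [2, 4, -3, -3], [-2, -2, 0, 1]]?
xI - A = [[x + 8, 5, 0, -10], [-1, x + 2, 0, 2], [-2, -4, x + 3, 3], [2, 2, 0, x - 1]].

Expanding det(xI - A) along the first row:
det(xI - A) = + (x + 8)·det([[x + 2, 0, 2], [-4, x + 3, 3], [2, 0, x - 1]]) - (5)·det([[-1, 0, 2], [-2, x + 3, 3], [2, 0, x - 1]]) + (0)·det([[-1, x + 2, 2], [-2, -4, 3], [2, 2, x - 1]]) - (-10)·det([[-1, x + 2, 0], [-2, -4, x + 3], [2, 2, 0]]).

Evaluating gives χ_A(x) = x^4 + 12x^3 + 54x^2 + 108x + 81 = (x + 3)^4.

χ_A(x) = (x + 3)^4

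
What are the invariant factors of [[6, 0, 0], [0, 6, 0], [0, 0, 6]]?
x - 6, x - 6, x - 6

The Jordan structure of A has elementary divisors (x - 6), (x - 6), (x - 6). Arranging the block sizes at each eigenvalue in decreasing order and taking row products gives the invariant factors.

Invariant factors (smallest first, each dividing the next): x - 6, x - 6, x - 6.

Check: the last factor x - 6 is the minimal polynomial, and the product (x - 6)^3 is the characteristic polynomial.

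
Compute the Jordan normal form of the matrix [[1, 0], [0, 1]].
The characteristic polynomial is det(xI - A) = (x - 1)^2, so the eigenvalues are 1 (algebraic multiplicity 2).

For λ = 1: rank(A - I) = 0. The eigenspace has dimension 2 - 0 = 2, so there are 2 Jordan blocks; the rank sequence gives block sizes [1, 1].

Assembling the blocks gives the Jordan form J above.

J = [[1, 0], [0, 1]]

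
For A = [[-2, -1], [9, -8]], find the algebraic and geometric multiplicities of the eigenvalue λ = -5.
algebraic multiplicity 2, geometric multiplicity 1

The characteristic polynomial is (x + 5)^2, so the factor x + 5 appears with exponent 2: the algebraic multiplicity is 2.

rank(A + 5I) = 1, so the eigenspace has dimension 2 - 1 = 1: the geometric multiplicity is 1.

Since 1 < 2, A is not diagonalizable.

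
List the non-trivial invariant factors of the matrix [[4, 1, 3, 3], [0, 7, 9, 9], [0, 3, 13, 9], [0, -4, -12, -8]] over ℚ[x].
x - 4, x - 4, (x - 4)^2

The Jordan structure of A has elementary divisors (x - 4)^2, (x - 4), (x - 4). Arranging the block sizes at each eigenvalue in decreasing order and taking row products gives the invariant factors.

Invariant factors (smallest first, each dividing the next): x - 4, x - 4, (x - 4)^2.

Check: the last factor (x - 4)^2 is the minimal polynomial, and the product (x - 4)^4 is the characteristic polynomial.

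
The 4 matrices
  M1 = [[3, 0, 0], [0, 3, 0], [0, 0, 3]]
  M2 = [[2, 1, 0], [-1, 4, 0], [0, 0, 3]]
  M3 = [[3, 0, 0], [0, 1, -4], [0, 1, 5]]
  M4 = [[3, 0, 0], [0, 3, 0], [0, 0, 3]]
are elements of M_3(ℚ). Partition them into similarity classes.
Characteristic polynomials: χ_{M1} = (x - 3)^3, χ_{M2} = (x - 3)^3, χ_{M3} = (x - 3)^3, χ_{M4} = (x - 3)^3.

{M1, M4}: invariant factors x - 3, x - 3, x - 3.

{M2, M3}: invariant factors x - 3, (x - 3)^2.

Matrices are similar if and only if their invariant-factor lists agree; the partition into similarity classes is {M1, M4}, {M2, M3}.

2 classes: {M1, M4}, {M2, M3}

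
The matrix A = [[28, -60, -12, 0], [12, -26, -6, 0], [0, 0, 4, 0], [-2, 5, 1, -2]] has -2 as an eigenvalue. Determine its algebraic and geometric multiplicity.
The characteristic polynomial is (x - 4)^2(x + 2)^2, so the factor x + 2 appears with exponent 2: the algebraic multiplicity is 2.

rank(A + 2I) = 3, so the eigenspace has dimension 4 - 3 = 1: the geometric multiplicity is 1.

Since 1 < 2, A is not diagonalizable.

algebraic multiplicity 2, geometric multiplicity 1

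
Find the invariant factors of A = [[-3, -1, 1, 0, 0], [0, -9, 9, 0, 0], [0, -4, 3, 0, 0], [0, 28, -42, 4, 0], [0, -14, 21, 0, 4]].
x - 4, (x - 4)(x + 3)^3

The Jordan structure of A has elementary divisors (x + 3)^3, (x - 4), (x - 4). Arranging the block sizes at each eigenvalue in decreasing order and taking row products gives the invariant factors.

Invariant factors (smallest first, each dividing the next): x - 4, (x - 4)(x + 3)^3.

Check: the last factor (x - 4)(x + 3)^3 is the minimal polynomial, and the product (x - 4)^2(x + 3)^3 is the characteristic polynomial.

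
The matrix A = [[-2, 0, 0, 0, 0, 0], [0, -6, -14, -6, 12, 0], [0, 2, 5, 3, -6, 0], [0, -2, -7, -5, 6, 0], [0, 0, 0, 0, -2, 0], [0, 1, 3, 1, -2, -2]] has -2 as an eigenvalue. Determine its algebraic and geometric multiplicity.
The characteristic polynomial is (x + 2)^6, so the factor x + 2 appears with exponent 6: the algebraic multiplicity is 6.

rank(A + 2I) = 2, so the eigenspace has dimension 6 - 2 = 4: the geometric multiplicity is 4.

Since 4 < 6, A is not diagonalizable.

algebraic multiplicity 6, geometric multiplicity 4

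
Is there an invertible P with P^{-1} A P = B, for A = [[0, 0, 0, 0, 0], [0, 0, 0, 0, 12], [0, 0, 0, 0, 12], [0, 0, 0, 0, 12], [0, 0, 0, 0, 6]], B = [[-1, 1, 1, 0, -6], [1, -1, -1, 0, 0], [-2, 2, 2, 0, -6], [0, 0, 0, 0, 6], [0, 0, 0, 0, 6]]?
Both have characteristic polynomial x^4(x - 6), but the minimal polynomial of A is x(x - 6) while the minimal polynomial of B is x^2(x - 6). The minimal polynomial is a similarity invariant, so A and B are not similar.

No.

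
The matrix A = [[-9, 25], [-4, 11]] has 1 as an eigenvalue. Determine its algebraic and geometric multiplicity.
The characteristic polynomial is (x - 1)^2, so the factor x - 1 appears with exponent 2: the algebraic multiplicity is 2.

rank(A - I) = 1, so the eigenspace has dimension 2 - 1 = 1: the geometric multiplicity is 1.

Since 1 < 2, A is not diagonalizable.

algebraic multiplicity 2, geometric multiplicity 1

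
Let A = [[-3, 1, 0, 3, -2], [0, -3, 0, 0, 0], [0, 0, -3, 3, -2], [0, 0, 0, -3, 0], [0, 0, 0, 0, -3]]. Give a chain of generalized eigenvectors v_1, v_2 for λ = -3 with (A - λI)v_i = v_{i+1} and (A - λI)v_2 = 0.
We seek v_1 ∈ ker((A + 3I)^2) \ ker(A + 3I), then set v_{i+1} = (A + 3I) v_i.

One such chain is v_1 = [[0, 1, 0, 0, 0]]^T, v_2 = [[1, 0, 0, 0, 0]]^T. Check: (A + 3I) v_2 = [[0, 0, 0, 0, 0]]^T = 0.

v_1 = [[0, 1, 0, 0, 0]]^T, v_2 = [[1, 0, 0, 0, 0]]^T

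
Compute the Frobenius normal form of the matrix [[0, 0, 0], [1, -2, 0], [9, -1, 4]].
R = [[0, 0, 0], [1, 0, 8], [0, 1, 2]]

The invariant factors of A (the non-unit diagonal entries of the Smith normal form of xI - A over ℚ[x]) are x(x - 4)(x + 2), each dividing the next. The characteristic polynomial is their product, x(x - 4)(x + 2).

The rational canonical form is the block-diagonal matrix of companion matrices C(f_i):
R = [[0, 0, 0], [1, 0, 8], [0, 1, 2]].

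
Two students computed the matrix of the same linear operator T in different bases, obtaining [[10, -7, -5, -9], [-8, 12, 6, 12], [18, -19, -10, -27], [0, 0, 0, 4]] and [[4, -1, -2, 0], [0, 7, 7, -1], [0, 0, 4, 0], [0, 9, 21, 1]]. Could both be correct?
Two matrices over a field are similar if and only if they have the same invariant factors.

Both A and B have characteristic polynomial (x - 4)^4 and minimal polynomial (x - 4)^3. Computing further, both have invariant factors x - 4, (x - 4)^3. Hence A and B are similar.

Yes.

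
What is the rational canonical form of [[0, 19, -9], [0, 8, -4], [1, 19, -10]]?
R = [[0, 0, -4], [1, 0, -5], [0, 1, -2]]

The invariant factors of A (the non-unit diagonal entries of the Smith normal form of xI - A over ℚ[x]) are (x + 1)(x^2 + x + 4), each dividing the next. The characteristic polynomial is their product, (x + 1)(x^2 + x + 4).

The rational canonical form is the block-diagonal matrix of companion matrices C(f_i):
R = [[0, 0, -4], [1, 0, -5], [0, 1, -2]].

Note the characteristic polynomial does not split into linear factors over ℚ, so A has no Jordan form over ℚ; the rational canonical form exists over any field.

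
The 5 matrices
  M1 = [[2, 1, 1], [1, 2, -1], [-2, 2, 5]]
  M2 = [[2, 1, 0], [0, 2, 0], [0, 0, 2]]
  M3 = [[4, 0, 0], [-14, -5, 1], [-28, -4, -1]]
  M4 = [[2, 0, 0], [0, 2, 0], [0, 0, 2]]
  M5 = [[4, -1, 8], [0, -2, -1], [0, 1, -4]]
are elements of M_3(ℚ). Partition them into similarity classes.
4 classes: {M1}, {M2}, {M3, M5}, {M4}

Characteristic polynomials: χ_{M1} = (x - 3)^3, χ_{M2} = (x - 2)^3, χ_{M3} = (x - 4)(x + 3)^2, χ_{M4} = (x - 2)^3, χ_{M5} = (x - 4)(x + 3)^2.

{M1}: invariant factors x - 3, (x - 3)^2.

{M2}: invariant factors x - 2, (x - 2)^2.

{M3, M5}: invariant factors (x - 4)(x + 3)^2.

{M4}: invariant factors x - 2, x - 2, x - 2.

Matrices are similar if and only if their invariant-factor lists agree; the partition into similarity classes is {M1}, {M2}, {M3, M5}, {M4}.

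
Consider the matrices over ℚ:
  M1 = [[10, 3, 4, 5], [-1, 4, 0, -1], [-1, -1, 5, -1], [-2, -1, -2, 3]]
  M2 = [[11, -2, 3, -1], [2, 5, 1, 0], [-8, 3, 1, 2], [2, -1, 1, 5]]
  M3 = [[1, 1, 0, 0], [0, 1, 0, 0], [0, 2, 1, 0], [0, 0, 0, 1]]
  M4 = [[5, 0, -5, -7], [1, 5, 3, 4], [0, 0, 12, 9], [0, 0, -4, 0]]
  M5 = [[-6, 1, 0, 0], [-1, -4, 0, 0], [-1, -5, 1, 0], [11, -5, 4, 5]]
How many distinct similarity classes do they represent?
Characteristic polynomials: χ_{M1} = (x - 6)^2(x - 5)^2, χ_{M2} = (x - 6)^2(x - 5)^2, χ_{M3} = (x - 1)^4, χ_{M4} = (x - 6)^2(x - 5)^2, χ_{M5} = (x - 5)(x - 1)(x + 5)^2.

{M1}: invariant factors x - 5, (x - 6)^2(x - 5).

{M2, M4}: invariant factors (x - 6)^2(x - 5)^2.

{M3}: invariant factors x - 1, x - 1, (x - 1)^2.

{M5}: invariant factors (x - 5)(x - 1)(x + 5)^2.

Matrices are similar if and only if their invariant-factor lists agree; the partition into similarity classes is {M1}, {M2, M4}, {M3}, {M5}.

4 classes: {M1}, {M2, M4}, {M3}, {M5}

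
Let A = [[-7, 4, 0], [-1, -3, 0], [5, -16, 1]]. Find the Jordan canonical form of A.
The characteristic polynomial is det(xI - A) = (x - 1)(x + 5)^2, so the eigenvalues are -5 (algebraic multiplicity 2), 1 (algebraic multiplicity 1).

For λ = -5: rank(A + 5I) = 2, rank((A + 5I)^2) = 1. The eigenspace has dimension 3 - 2 = 1, so there is 1 Jordan block; the rank sequence gives block sizes [2].

For λ = 1: algebraic multiplicity 1 gives one 1×1 block.

Assembling the blocks gives the Jordan form J above.

J = [[-5, 1, 0], [0, -5, 0], [0, 0, 1]]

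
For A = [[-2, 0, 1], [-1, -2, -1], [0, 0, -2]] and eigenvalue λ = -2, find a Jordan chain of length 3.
We seek v_1 ∈ ker((A + 2I)^3) \ ker((A + 2I)^2), then set v_{i+1} = (A + 2I) v_i.

One such chain is v_1 = [[0, 0, 1]]^T, v_2 = [[1, -1, 0]]^T, v_3 = [[0, -1, 0]]^T. Check: (A + 2I) v_3 = [[0, 0, 0]]^T = 0.

v_1 = [[0, 0, 1]]^T, v_2 = [[1, -1, 0]]^T, v_3 = [[0, -1, 0]]^T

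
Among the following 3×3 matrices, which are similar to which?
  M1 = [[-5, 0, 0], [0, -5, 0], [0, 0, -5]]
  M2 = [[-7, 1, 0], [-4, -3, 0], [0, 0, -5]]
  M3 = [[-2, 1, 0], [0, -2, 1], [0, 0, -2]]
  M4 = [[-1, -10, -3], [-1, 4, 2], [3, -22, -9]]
3 classes: {M1}, {M2}, {M3, M4}

Characteristic polynomials: χ_{M1} = (x + 5)^3, χ_{M2} = (x + 5)^3, χ_{M3} = (x + 2)^3, χ_{M4} = (x + 2)^3.

{M1}: invariant factors x + 5, x + 5, x + 5.

{M2}: invariant factors x + 5, (x + 5)^2.

{M3, M4}: invariant factors (x + 2)^3.

Matrices are similar if and only if their invariant-factor lists agree; the partition into similarity classes is {M1}, {M2}, {M3, M4}.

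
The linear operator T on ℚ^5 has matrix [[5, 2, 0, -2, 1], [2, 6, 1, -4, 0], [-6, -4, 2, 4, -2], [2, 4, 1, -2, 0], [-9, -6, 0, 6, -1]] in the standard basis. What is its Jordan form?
J = [[2, 1, 0, 0, 0], [0, 2, 0, 0, 0], [0, 0, 2, 1, 0], [0, 0, 0, 2, 0], [0, 0, 0, 0, 2]]

The characteristic polynomial is det(xI - A) = (x - 2)^5, so the eigenvalues are 2 (algebraic multiplicity 5).

For λ = 2: rank(A - 2I) = 2, rank((A - 2I)^2) = 0. The eigenspace has dimension 5 - 2 = 3, so there are 3 Jordan blocks; the rank sequence gives block sizes [2, 2, 1].

Assembling the blocks gives the Jordan form J above.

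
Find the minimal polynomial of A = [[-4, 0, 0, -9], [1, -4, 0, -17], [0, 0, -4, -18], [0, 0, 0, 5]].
m_A(x) = (x - 5)(x + 4)^2

The characteristic polynomial factors as (x - 5)(x + 4)^3. The minimal polynomial is ∏(x - λ)^{k_λ} where k_λ is the size of the largest Jordan block at λ.

For λ = -4: rank(A + 4I) = 2, and the largest Jordan block has size 2 (the smallest k with rank((A + 4I)^k) = rank((A + 4I)^(k+1))).
For λ = 5: rank(A - 5I) = 3, and the largest Jordan block has size 1 (the smallest k with rank((A - 5I)^k) = rank((A - 5I)^(k+1))).

So m_A(x) = (x - 5)(x + 4)^2.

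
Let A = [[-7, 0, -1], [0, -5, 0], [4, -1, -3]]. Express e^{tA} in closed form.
e^{tA} = [[(1 - 2*t)*e^{-5*t}, t^2*e^{-5*t}/2, -t*e^{-5*t}], [0, e^{-5*t}, 0], [4*t*e^{-5*t}, t*(-t - 1)*e^{-5*t}, (2*t + 1)*e^{-5*t}]]

A has Jordan form J = [[-5, 1, 0], [0, -5, 1], [0, 0, -5]] with A = PJP^{-1}, so e^{tA} = P e^{tJ} P^{-1}.

For a Jordan block J_k(λ), e^{tJ_k(λ)} = e^{λt} · (I + tN + t^2 N^2/2! + ... + t^{k-1} N^{k-1}/(k-1)!) where N is the nilpotent superdiagonal part.

Assembling the blocks and conjugating back gives the entries of e^{tA} as shown above.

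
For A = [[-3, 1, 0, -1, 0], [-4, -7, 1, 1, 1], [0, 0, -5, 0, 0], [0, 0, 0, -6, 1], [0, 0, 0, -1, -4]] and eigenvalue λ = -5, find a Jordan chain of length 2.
v_1 = [[0, 0, 0, 0, 1]]^T, v_2 = [[0, 1, 0, 1, 1]]^T

We seek v_1 ∈ ker((A + 5I)^2) \ ker(A + 5I), then set v_{i+1} = (A + 5I) v_i.

One such chain is v_1 = [[0, 0, 0, 0, 1]]^T, v_2 = [[0, 1, 0, 1, 1]]^T. Check: (A + 5I) v_2 = [[0, 0, 0, 0, 0]]^T = 0.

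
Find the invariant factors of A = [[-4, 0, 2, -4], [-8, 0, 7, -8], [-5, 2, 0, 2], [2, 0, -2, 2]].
x^3(x + 2)

The Jordan structure of A has elementary divisors (x + 2), x^3. Arranging the block sizes at each eigenvalue in decreasing order and taking row products gives the invariant factors.

Invariant factors (smallest first, each dividing the next): x^3(x + 2).

Check: the last factor x^3(x + 2) is the minimal polynomial, and the product x^3(x + 2) is the characteristic polynomial.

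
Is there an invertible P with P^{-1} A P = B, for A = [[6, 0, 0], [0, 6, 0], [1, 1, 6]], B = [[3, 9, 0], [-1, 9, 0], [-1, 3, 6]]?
Two matrices over a field are similar if and only if they have the same invariant factors.

Both A and B have characteristic polynomial (x - 6)^3 and minimal polynomial (x - 6)^2. Computing further, both have invariant factors x - 6, (x - 6)^2. Hence A and B are similar.

Yes.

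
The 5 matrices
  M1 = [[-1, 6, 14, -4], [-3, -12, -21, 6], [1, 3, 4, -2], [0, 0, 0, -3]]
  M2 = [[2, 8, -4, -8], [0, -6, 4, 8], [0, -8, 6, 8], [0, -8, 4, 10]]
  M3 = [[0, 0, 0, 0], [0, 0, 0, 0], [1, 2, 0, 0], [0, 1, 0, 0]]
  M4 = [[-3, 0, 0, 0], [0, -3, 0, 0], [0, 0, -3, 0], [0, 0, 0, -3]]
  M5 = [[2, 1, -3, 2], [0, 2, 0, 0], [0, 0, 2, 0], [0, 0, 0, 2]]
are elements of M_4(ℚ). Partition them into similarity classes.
Characteristic polynomials: χ_{M1} = (x + 3)^4, χ_{M2} = (x - 6)(x - 2)^3, χ_{M3} = x^4, χ_{M4} = (x + 3)^4, χ_{M5} = (x - 2)^4.

{M1}: invariant factors x + 3, x + 3, (x + 3)^2.

{M2}: invariant factors x - 2, x - 2, (x - 6)(x - 2).

{M3}: invariant factors x^2, x^2.

{M4}: invariant factors x + 3, x + 3, x + 3, x + 3.

{M5}: invariant factors x - 2, x - 2, (x - 2)^2.

Matrices are similar if and only if their invariant-factor lists agree; the partition into similarity classes is {M1}, {M2}, {M3}, {M4}, {M5}.

5 classes: {M1}, {M2}, {M3}, {M4}, {M5}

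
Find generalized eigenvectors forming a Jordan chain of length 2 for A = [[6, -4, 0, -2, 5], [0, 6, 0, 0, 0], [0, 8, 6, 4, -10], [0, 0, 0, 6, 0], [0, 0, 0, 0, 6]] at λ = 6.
We seek v_1 ∈ ker((A - 6I)^2) \ ker(A - 6I), then set v_{i+1} = (A - 6I) v_i.

One such chain is v_1 = [[-2, 1, 1, 0, 1]]^T, v_2 = [[1, 0, -2, 0, 0]]^T. Check: (A - 6I) v_2 = [[0, 0, 0, 0, 0]]^T = 0.

v_1 = [[-2, 1, 1, 0, 1]]^T, v_2 = [[1, 0, -2, 0, 0]]^T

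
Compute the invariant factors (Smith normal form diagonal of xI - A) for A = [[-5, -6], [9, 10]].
(x - 4)(x - 1)

The Jordan structure of A has elementary divisors (x - 1), (x - 4). Arranging the block sizes at each eigenvalue in decreasing order and taking row products gives the invariant factors.

Invariant factors (smallest first, each dividing the next): (x - 4)(x - 1).

Check: the last factor (x - 4)(x - 1) is the minimal polynomial, and the product (x - 4)(x - 1) is the characteristic polynomial.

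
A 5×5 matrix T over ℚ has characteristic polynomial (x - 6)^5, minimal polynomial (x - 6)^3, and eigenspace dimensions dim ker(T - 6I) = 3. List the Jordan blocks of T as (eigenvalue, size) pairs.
λ = 6: algebraic multiplicity 5 (exponent in χ_T), largest block size 3 (exponent in m_T), 3 blocks (geometric multiplicity). These force block sizes [3, 1, 1].

Jordan blocks: (6, 3), (6, 1), (6, 1)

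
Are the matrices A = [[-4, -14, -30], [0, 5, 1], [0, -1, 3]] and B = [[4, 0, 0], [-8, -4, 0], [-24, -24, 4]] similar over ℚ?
Both have characteristic polynomial (x - 4)^2(x + 4), but the minimal polynomial of A is (x - 4)^2(x + 4) while the minimal polynomial of B is (x - 4)(x + 4). The minimal polynomial is a similarity invariant, so A and B are not similar.

No.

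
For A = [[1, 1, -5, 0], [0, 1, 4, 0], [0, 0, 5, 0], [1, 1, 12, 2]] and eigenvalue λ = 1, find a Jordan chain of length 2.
v_1 = [[-2, 1, 0, 0]]^T, v_2 = [[1, 0, 0, -1]]^T

We seek v_1 ∈ ker((A - I)^2) \ ker(A - I), then set v_{i+1} = (A - I) v_i.

One such chain is v_1 = [[-2, 1, 0, 0]]^T, v_2 = [[1, 0, 0, -1]]^T. Check: (A - I) v_2 = [[0, 0, 0, 0]]^T = 0.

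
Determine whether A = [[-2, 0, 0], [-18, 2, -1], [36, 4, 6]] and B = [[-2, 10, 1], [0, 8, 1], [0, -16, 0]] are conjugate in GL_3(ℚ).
Two matrices over a field are similar if and only if they have the same invariant factors.

Both A and B have characteristic polynomial (x - 4)^2(x + 2) and minimal polynomial (x - 4)^2(x + 2). Computing further, both have invariant factors (x - 4)^2(x + 2). Hence A and B are similar.

Yes.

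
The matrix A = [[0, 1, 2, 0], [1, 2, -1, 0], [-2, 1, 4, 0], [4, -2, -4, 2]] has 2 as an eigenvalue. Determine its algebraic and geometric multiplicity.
algebraic multiplicity 4, geometric multiplicity 2

The characteristic polynomial is (x - 2)^4, so the factor x - 2 appears with exponent 4: the algebraic multiplicity is 4.

rank(A - 2I) = 2, so the eigenspace has dimension 4 - 2 = 2: the geometric multiplicity is 2.

Since 2 < 4, A is not diagonalizable.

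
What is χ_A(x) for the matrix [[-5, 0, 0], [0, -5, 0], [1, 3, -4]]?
xI - A = [[x + 5, 0, 0], [0, x + 5, 0], [-1, -3, x + 4]].

Expanding det(xI - A) along the first row:
det(xI - A) = + (x + 5)·det([[x + 5, 0], [-3, x + 4]]) - (0)·det([[0, 0], [-1, x + 4]]) + (0)·det([[0, x + 5], [-1, -3]]).

Evaluating gives χ_A(x) = x^3 + 14x^2 + 65x + 100 = (x + 4)(x + 5)^2.

χ_A(x) = (x + 4)(x + 5)^2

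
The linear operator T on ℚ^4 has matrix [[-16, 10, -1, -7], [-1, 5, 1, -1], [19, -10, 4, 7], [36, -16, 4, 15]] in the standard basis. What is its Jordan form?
J = [[-1, 0, 0, 0], [0, 3, 1, 0], [0, 0, 3, 0], [0, 0, 0, 3]]

The characteristic polynomial is det(xI - A) = (x - 3)^3(x + 1), so the eigenvalues are -1 (algebraic multiplicity 1), 3 (algebraic multiplicity 3).

For λ = -1: algebraic multiplicity 1 gives one 1×1 block.

For λ = 3: rank(A - 3I) = 2, rank((A - 3I)^2) = 1. The eigenspace has dimension 4 - 2 = 2, so there are 2 Jordan blocks; the rank sequence gives block sizes [2, 1].

Assembling the blocks gives the Jordan form J above.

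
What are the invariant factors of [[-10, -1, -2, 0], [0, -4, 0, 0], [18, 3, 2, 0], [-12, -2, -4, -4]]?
The Jordan structure of A has elementary divisors (x + 4)^2, (x + 4), (x + 4). Arranging the block sizes at each eigenvalue in decreasing order and taking row products gives the invariant factors.

Invariant factors (smallest first, each dividing the next): x + 4, x + 4, (x + 4)^2.

Check: the last factor (x + 4)^2 is the minimal polynomial, and the product (x + 4)^4 is the characteristic polynomial.

x + 4, x + 4, (x + 4)^2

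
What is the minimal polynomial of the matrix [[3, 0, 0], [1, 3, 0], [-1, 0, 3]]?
The characteristic polynomial factors as (x - 3)^3. The minimal polynomial is ∏(x - λ)^{k_λ} where k_λ is the size of the largest Jordan block at λ.

For λ = 3: rank(A - 3I) = 1, and the largest Jordan block has size 2 (the smallest k with rank((A - 3I)^k) = rank((A - 3I)^(k+1))).

So m_A(x) = (x - 3)^2.

m_A(x) = (x - 3)^2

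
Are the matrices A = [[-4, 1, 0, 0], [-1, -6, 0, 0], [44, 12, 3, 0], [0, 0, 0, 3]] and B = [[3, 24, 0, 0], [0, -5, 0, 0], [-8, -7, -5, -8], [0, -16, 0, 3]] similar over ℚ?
Two matrices over a field are similar if and only if they have the same invariant factors.

Both A and B have characteristic polynomial (x - 3)^2(x + 5)^2 and minimal polynomial (x - 3)(x + 5)^2. Computing further, both have invariant factors x - 3, (x - 3)(x + 5)^2. Hence A and B are similar.

Yes.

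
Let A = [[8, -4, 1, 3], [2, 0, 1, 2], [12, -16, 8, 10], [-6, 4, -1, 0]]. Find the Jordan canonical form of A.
J = [[4, 1, 0, 0], [0, 4, 1, 0], [0, 0, 4, 0], [0, 0, 0, 4]]

The characteristic polynomial is det(xI - A) = (x - 4)^4, so the eigenvalues are 4 (algebraic multiplicity 4).

For λ = 4: rank(A - 4I) = 2, rank((A - 4I)^2) = 1, rank((A - 4I)^3) = 0. The eigenspace has dimension 4 - 2 = 2, so there are 2 Jordan blocks; the rank sequence gives block sizes [3, 1].

Assembling the blocks gives the Jordan form J above.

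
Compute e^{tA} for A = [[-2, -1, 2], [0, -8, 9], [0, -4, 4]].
A has Jordan form J = [[-2, 1, 0], [0, -2, 1], [0, 0, -2]] with A = PJP^{-1}, so e^{tA} = P e^{tJ} P^{-1}.

For a Jordan block J_k(λ), e^{tJ_k(λ)} = e^{λt} · (I + tN + t^2 N^2/2! + ... + t^{k-1} N^{k-1}/(k-1)!) where N is the nilpotent superdiagonal part.

Assembling the blocks and conjugating back gives the entries of e^{tA} as shown above.

e^{tA} = [[e^{-2*t}, t*(-t - 1)*e^{-2*t}, t*(3*t + 4)*e^{-2*t}/2], [0, (1 - 6*t)*e^{-2*t}, 9*t*e^{-2*t}], [0, -4*t*e^{-2*t}, (6*t + 1)*e^{-2*t}]]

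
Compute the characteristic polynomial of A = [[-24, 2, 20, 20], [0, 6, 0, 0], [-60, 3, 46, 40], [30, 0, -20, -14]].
xI - A = [[x + 24, -2, -20, -20], [0, x - 6, 0, 0], [60, -3, x - 46, -40], [-30, 0, 20, x + 14]].

Expanding det(xI - A) along the first row:
det(xI - A) = + (x + 24)·det([[x - 6, 0, 0], [-3, x - 46, -40], [0, 20, x + 14]]) - (-2)·det([[0, 0, 0], [60, x - 46, -40], [-30, 20, x + 14]]) + (-20)·det([[0, x - 6, 0], [60, -3, -40], [-30, 0, x + 14]]) - (-20)·det([[0, x - 6, 0], [60, -3, x - 46], [-30, 0, 20]]).

Evaluating gives χ_A(x) = x^4 - 14x^3 + 36x^2 + 216x - 864 = (x - 6)^3(x + 4).

χ_A(x) = (x - 6)^3(x + 4)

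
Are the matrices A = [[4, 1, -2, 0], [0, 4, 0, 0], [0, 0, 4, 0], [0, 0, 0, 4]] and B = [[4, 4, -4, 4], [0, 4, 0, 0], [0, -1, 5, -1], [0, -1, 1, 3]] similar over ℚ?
Two matrices over a field are similar if and only if they have the same invariant factors.

Both A and B have characteristic polynomial (x - 4)^4 and minimal polynomial (x - 4)^2. Computing further, both have invariant factors x - 4, x - 4, (x - 4)^2. Hence A and B are similar.

Yes.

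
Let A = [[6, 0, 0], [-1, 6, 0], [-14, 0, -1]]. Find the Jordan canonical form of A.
The characteristic polynomial is det(xI - A) = (x - 6)^2(x + 1), so the eigenvalues are -1 (algebraic multiplicity 1), 6 (algebraic multiplicity 2).

For λ = -1: algebraic multiplicity 1 gives one 1×1 block.

For λ = 6: rank(A - 6I) = 2, rank((A - 6I)^2) = 1. The eigenspace has dimension 3 - 2 = 1, so there is 1 Jordan block; the rank sequence gives block sizes [2].

Assembling the blocks gives the Jordan form J above.

J = [[-1, 0, 0], [0, 6, 1], [0, 0, 6]]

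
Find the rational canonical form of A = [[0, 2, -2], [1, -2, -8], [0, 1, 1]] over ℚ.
The invariant factors of A (the non-unit diagonal entries of the Smith normal form of xI - A over ℚ[x]) are (x + 1)(x^2 + 4), each dividing the next. The characteristic polynomial is their product, (x + 1)(x^2 + 4).

The rational canonical form is the block-diagonal matrix of companion matrices C(f_i):
R = [[0, 0, -4], [1, 0, -4], [0, 1, -1]].

Note the characteristic polynomial does not split into linear factors over ℚ, so A has no Jordan form over ℚ; the rational canonical form exists over any field.

R = [[0, 0, -4], [1, 0, -4], [0, 1, -1]]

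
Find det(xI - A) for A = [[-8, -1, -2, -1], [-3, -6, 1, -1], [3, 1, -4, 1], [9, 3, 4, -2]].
xI - A = [[x + 8, 1, 2, 1], [3, x + 6, -1, 1], [-3, -1, x + 4, -1], [-9, -3, -4, x + 2]].

Expanding det(xI - A) along the first row:
det(xI - A) = + (x + 8)·det([[x + 6, -1, 1], [-1, x + 4, -1], [-3, -4, x + 2]]) - (1)·det([[3, -1, 1], [-3, x + 4, -1], [-9, -4, x + 2]]) + (2)·det([[3, x + 6, 1], [-3, -1, -1], [-9, -3, x + 2]]) - (1)·det([[3, x + 6, -1], [-3, -1, x + 4], [-9, -3, -4]]).

Evaluating gives χ_A(x) = x^4 + 20x^3 + 150x^2 + 500x + 625 = (x + 5)^4.

χ_A(x) = (x + 5)^4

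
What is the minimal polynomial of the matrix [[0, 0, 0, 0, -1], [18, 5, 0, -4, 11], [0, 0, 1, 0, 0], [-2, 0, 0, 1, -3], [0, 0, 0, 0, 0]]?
The characteristic polynomial factors as x^2(x - 5)(x - 1)^2. The minimal polynomial is ∏(x - λ)^{k_λ} where k_λ is the size of the largest Jordan block at λ.

For λ = 0: rank(A) = 4, and the largest Jordan block has size 2 (the smallest k with rank(A^k) = rank(A^(k+1))).
For λ = 1: rank(A - I) = 3, and the largest Jordan block has size 1 (the smallest k with rank((A - I)^k) = rank((A - I)^(k+1))).
For λ = 5: rank(A - 5I) = 4, and the largest Jordan block has size 1 (the smallest k with rank((A - 5I)^k) = rank((A - 5I)^(k+1))).

So m_A(x) = x^2(x - 5)(x - 1).

m_A(x) = x^2(x - 5)(x - 1)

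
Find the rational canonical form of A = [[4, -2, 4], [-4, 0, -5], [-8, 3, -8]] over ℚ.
The invariant factors of A (the non-unit diagonal entries of the Smith normal form of xI - A over ℚ[x]) are (x + 1)(x^2 + 3x + 4), each dividing the next. The characteristic polynomial is their product, (x + 1)(x^2 + 3x + 4).

The rational canonical form is the block-diagonal matrix of companion matrices C(f_i):
R = [[0, 0, -4], [1, 0, -7], [0, 1, -4]].

Note the characteristic polynomial does not split into linear factors over ℚ, so A has no Jordan form over ℚ; the rational canonical form exists over any field.

R = [[0, 0, -4], [1, 0, -7], [0, 1, -4]]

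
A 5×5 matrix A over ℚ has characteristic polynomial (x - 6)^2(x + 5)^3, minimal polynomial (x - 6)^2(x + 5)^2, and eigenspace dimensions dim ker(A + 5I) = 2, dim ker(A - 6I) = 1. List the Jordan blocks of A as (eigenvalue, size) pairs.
λ = -5: algebraic multiplicity 3 (exponent in χ_A), largest block size 2 (exponent in m_A), 2 blocks (geometric multiplicity). These force block sizes [2, 1].
λ = 6: algebraic multiplicity 2 (exponent in χ_A), largest block size 2 (exponent in m_A), 1 block (geometric multiplicity). This forces block sizes [2].

Jordan blocks: (-5, 2), (-5, 1), (6, 2)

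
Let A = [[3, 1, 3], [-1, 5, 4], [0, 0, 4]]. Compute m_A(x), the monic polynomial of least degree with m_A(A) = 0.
The characteristic polynomial factors as (x - 4)^3. The minimal polynomial is ∏(x - λ)^{k_λ} where k_λ is the size of the largest Jordan block at λ.

For λ = 4: rank(A - 4I) = 2, and the largest Jordan block has size 3 (the smallest k with rank((A - 4I)^k) = rank((A - 4I)^(k+1))).

So m_A(x) = (x - 4)^3.

m_A(x) = (x - 4)^3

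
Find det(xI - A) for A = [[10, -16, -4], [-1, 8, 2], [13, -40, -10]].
χ_A(x) = x(x - 4)^2

xI - A = [[x - 10, 16, 4], [1, x - 8, -2], [-13, 40, x + 10]].

Expanding det(xI - A) along the first row:
det(xI - A) = + (x - 10)·det([[x - 8, -2], [40, x + 10]]) - (16)·det([[1, -2], [-13, x + 10]]) + (4)·det([[1, x - 8], [-13, 40]]).

Evaluating gives χ_A(x) = x^3 - 8x^2 + 16x = x(x - 4)^2.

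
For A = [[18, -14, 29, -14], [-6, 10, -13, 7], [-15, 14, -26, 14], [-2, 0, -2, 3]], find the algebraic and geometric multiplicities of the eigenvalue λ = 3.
algebraic multiplicity 3, geometric multiplicity 2

The characteristic polynomial is (x - 3)^3(x + 4), so the factor x - 3 appears with exponent 3: the algebraic multiplicity is 3.

rank(A - 3I) = 2, so the eigenspace has dimension 4 - 2 = 2: the geometric multiplicity is 2.

Since 2 < 3, A is not diagonalizable.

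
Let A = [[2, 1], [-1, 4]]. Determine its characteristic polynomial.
xI - A = [[x - 2, -1], [1, x - 4]].

Expanding det(xI - A) along the first row:
det(xI - A) = + (x - 2)·det([[x - 4]]) - (-1)·det([[1]]).

Evaluating gives χ_A(x) = x^2 - 6x + 9 = (x - 3)^2.

χ_A(x) = (x - 3)^2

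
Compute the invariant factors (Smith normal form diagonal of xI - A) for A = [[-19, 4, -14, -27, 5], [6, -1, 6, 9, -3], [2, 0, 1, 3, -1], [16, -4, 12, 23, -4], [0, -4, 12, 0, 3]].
(x - 3)(x + 1), (x - 3)^2(x + 1)

The Jordan structure of A has elementary divisors (x + 1), (x + 1), (x - 3)^2, (x - 3). Arranging the block sizes at each eigenvalue in decreasing order and taking row products gives the invariant factors.

Invariant factors (smallest first, each dividing the next): (x - 3)(x + 1), (x - 3)^2(x + 1).

Check: the last factor (x - 3)^2(x + 1) is the minimal polynomial, and the product (x - 3)^3(x + 1)^2 is the characteristic polynomial.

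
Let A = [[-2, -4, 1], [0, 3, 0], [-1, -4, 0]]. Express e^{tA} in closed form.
A has Jordan form J = [[-1, 1, 0], [0, -1, 0], [0, 0, 3]] with A = PJP^{-1}, so e^{tA} = P e^{tJ} P^{-1}.

For a Jordan block J_k(λ), e^{tJ_k(λ)} = e^{λt} · (I + tN + t^2 N^2/2! + ... + t^{k-1} N^{k-1}/(k-1)!) where N is the nilpotent superdiagonal part.

Assembling the blocks and conjugating back gives the entries of e^{tA} as shown above.

e^{tA} = [[(1 - t)*e^{-t}, (1 - e^{4*t})*e^{-t}, t*e^{-t}], [0, e^{3*t}, 0], [-t*e^{-t}, (1 - e^{4*t})*e^{-t}, (t + 1)*e^{-t}]]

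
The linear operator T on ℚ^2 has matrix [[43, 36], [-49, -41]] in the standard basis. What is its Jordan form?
J = [[1, 1], [0, 1]]

The characteristic polynomial is det(xI - A) = (x - 1)^2, so the eigenvalues are 1 (algebraic multiplicity 2).

For λ = 1: rank(A - I) = 1, rank((A - I)^2) = 0. The eigenspace has dimension 2 - 1 = 1, so there is 1 Jordan block; the rank sequence gives block sizes [2].

Assembling the blocks gives the Jordan form J above.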